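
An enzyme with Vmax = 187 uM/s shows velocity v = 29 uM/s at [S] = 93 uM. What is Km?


Km = [S] * (Vmax - v) / v
Km = 93 * (187 - 29) / 29
Km = 506.6897 uM

506.6897 uM


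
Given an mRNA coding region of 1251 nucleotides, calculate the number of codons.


codons = nucleotides / 3
codons = 1251 / 3 = 417

417


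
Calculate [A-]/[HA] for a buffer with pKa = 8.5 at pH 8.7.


[A-]/[HA] = 10^(pH - pKa)
= 10^(8.7 - 8.5)
= 1.5849

1.5849


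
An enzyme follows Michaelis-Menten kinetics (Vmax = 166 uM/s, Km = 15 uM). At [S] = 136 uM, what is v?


v = Vmax * [S] / (Km + [S])
v = 166 * 136 / (15 + 136)
v = 149.5099 uM/s

149.5099 uM/s


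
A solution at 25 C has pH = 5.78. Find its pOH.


pOH = 14 - pH
pOH = 14 - 5.78
pOH = 8.22

8.22


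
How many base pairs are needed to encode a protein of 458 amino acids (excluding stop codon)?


Each amino acid = 1 codon = 3 bp
bp = 458 * 3 = 1374 bp

1374 bp


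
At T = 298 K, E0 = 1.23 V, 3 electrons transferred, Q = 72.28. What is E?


E = E0 - (RT/nF) * ln(Q)
E = 1.23 - (8.314 * 298 / (3 * 96485)) * ln(72.28)
E = 1.1934 V

1.1934 V


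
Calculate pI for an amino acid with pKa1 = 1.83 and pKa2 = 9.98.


pI = (pKa1 + pKa2) / 2
pI = (1.83 + 9.98) / 2
pI = 5.905

5.905


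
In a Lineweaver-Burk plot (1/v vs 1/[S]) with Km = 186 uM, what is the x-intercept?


x-intercept = -1/Km
= -1/186
= -0.0054 1/uM

-0.0054 1/uM


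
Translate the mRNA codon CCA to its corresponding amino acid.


Standard genetic code lookup.
Codon CCA -> Pro

Pro


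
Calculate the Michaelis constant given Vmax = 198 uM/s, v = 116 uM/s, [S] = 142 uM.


Km = [S] * (Vmax - v) / v
Km = 142 * (198 - 116) / 116
Km = 100.3793 uM

100.3793 uM


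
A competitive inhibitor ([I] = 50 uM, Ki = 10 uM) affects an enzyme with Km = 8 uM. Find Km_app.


Km_app = Km * (1 + [I]/Ki)
Km_app = 8 * (1 + 50/10)
Km_app = 48.0 uM

48.0 uM


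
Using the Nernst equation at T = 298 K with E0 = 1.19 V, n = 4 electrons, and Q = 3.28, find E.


E = E0 - (RT/nF) * ln(Q)
E = 1.19 - (8.314 * 298 / (4 * 96485)) * ln(3.28)
E = 1.1824 V

1.1824 V


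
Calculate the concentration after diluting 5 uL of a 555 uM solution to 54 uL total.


C2 = C1 * V1 / V2
C2 = 555 * 5 / 54
C2 = 51.3889 uM

51.3889 uM


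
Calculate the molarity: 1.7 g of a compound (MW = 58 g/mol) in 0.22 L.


C = (mass / MW) / volume
C = (1.7 / 58) / 0.22
C = 0.1332 M

0.1332 M


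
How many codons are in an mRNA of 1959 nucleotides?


codons = nucleotides / 3
codons = 1959 / 3 = 653

653


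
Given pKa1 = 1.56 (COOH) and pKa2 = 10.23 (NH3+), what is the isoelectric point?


pI = (pKa1 + pKa2) / 2
pI = (1.56 + 10.23) / 2
pI = 5.895

5.895


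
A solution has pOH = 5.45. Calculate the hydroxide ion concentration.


[OH-] = 10^(-pOH)
[OH-] = 10^(-5.45)
[OH-] = 3.548e-06 M

3.548e-06 M


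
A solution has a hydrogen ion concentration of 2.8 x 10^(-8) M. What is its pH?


pH = -log10([H+])
pH = -log10(2.8 x 10^(-8))
pH = 7.5528

7.5528


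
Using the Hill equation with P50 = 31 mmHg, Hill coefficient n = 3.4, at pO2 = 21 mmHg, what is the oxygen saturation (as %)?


Y = pO2^n / (P50^n + pO2^n)
Y = 21^3.4 / (31^3.4 + 21^3.4)
Y = 21.01%

21.01%


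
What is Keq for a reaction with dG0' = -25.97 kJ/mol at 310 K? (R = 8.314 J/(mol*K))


Keq = exp(-dG0 * 1000 / (R * T))
Keq = exp(-(-25.97) * 1000 / (8.314 * 310))
Keq = 23772.3922

23772.3922


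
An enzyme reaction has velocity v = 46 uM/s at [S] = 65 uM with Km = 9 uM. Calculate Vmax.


Vmax = v * (Km + [S]) / [S]
Vmax = 46 * (9 + 65) / 65
Vmax = 52.3692 uM/s

52.3692 uM/s


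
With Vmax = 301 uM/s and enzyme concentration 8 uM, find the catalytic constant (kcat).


kcat = Vmax / [E]t
kcat = 301 / 8
kcat = 37.625 s^-1

37.625 s^-1


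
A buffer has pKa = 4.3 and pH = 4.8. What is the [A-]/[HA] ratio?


[A-]/[HA] = 10^(pH - pKa)
= 10^(4.8 - 4.3)
= 3.1623

3.1623


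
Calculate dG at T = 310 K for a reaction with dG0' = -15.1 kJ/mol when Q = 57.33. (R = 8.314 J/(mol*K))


dG = dG0' + RT * ln(Q) / 1000
dG = -15.1 + 8.314 * 310 * ln(57.33) / 1000
dG = -4.6648 kJ/mol

-4.6648 kJ/mol


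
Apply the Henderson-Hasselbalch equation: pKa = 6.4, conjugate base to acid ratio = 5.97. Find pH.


pH = pKa + log10([A-]/[HA])
pH = 6.4 + log10(5.97)
pH = 7.176

7.176


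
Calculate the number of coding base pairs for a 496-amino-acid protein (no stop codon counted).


Each amino acid = 1 codon = 3 bp
bp = 496 * 3 = 1488 bp

1488 bp


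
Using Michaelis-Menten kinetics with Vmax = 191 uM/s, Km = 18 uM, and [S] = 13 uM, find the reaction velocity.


v = Vmax * [S] / (Km + [S])
v = 191 * 13 / (18 + 13)
v = 80.0968 uM/s

80.0968 uM/s


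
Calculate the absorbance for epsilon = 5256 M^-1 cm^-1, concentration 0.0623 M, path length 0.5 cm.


A = epsilon * c * l
A = 5256 * 0.0623 * 0.5
A = 163.7244

163.7244


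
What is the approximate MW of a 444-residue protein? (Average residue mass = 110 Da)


MW = n_residues * 110 Da
MW = 444 * 110
MW = 48840 Da

48840 Da


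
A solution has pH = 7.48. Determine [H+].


[H+] = 10^(-pH)
[H+] = 10^(-7.48)
[H+] = 3.311e-08 M

3.311e-08 M


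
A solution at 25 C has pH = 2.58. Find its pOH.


pOH = 14 - pH
pOH = 14 - 2.58
pOH = 11.42

11.42


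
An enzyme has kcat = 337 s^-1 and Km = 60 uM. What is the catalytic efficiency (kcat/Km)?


Catalytic efficiency = kcat / Km
= 337 / 60
= 5.6167 uM^-1*s^-1

5.6167 uM^-1*s^-1


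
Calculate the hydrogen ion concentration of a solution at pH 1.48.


[H+] = 10^(-pH)
[H+] = 10^(-1.48)
[H+] = 0.0331 M

0.0331 M


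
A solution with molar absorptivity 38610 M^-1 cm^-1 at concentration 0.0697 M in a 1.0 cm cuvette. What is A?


A = epsilon * c * l
A = 38610 * 0.0697 * 1.0
A = 2691.117

2691.117


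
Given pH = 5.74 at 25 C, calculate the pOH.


pOH = 14 - pH
pOH = 14 - 5.74
pOH = 8.26

8.26


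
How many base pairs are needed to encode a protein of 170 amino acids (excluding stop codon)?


Each amino acid = 1 codon = 3 bp
bp = 170 * 3 = 510 bp

510 bp


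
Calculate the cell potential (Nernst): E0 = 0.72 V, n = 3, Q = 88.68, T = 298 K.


E = E0 - (RT/nF) * ln(Q)
E = 0.72 - (8.314 * 298 / (3 * 96485)) * ln(88.68)
E = 0.6816 V

0.6816 V


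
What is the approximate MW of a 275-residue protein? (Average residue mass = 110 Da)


MW = n_residues * 110 Da
MW = 275 * 110
MW = 30250 Da

30250 Da


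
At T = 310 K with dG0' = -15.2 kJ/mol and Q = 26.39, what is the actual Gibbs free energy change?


dG = dG0' + RT * ln(Q) / 1000
dG = -15.2 + 8.314 * 310 * ln(26.39) / 1000
dG = -6.7644 kJ/mol

-6.7644 kJ/mol


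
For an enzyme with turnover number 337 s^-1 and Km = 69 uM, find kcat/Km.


Catalytic efficiency = kcat / Km
= 337 / 69
= 4.8841 uM^-1*s^-1

4.8841 uM^-1*s^-1


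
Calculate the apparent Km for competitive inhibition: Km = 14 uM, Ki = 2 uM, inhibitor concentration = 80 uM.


Km_app = Km * (1 + [I]/Ki)
Km_app = 14 * (1 + 80/2)
Km_app = 574.0 uM

574.0 uM


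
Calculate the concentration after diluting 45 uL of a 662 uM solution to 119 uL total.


C2 = C1 * V1 / V2
C2 = 662 * 45 / 119
C2 = 250.3361 uM

250.3361 uM


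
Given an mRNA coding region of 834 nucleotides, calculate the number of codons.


codons = nucleotides / 3
codons = 834 / 3 = 278

278


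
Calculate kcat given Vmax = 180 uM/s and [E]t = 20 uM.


kcat = Vmax / [E]t
kcat = 180 / 20
kcat = 9.0 s^-1

9.0 s^-1


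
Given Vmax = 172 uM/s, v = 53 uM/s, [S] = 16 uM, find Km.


Km = [S] * (Vmax - v) / v
Km = 16 * (172 - 53) / 53
Km = 35.9245 uM

35.9245 uM


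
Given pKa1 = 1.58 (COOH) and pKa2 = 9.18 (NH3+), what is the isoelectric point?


pI = (pKa1 + pKa2) / 2
pI = (1.58 + 9.18) / 2
pI = 5.38

5.38


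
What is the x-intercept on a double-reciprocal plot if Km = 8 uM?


x-intercept = -1/Km
= -1/8
= -0.125 1/uM

-0.125 1/uM


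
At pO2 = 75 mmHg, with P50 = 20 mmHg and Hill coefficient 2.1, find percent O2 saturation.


Y = pO2^n / (P50^n + pO2^n)
Y = 75^2.1 / (20^2.1 + 75^2.1)
Y = 94.13%

94.13%


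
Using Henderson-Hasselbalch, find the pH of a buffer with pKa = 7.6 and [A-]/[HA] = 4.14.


pH = pKa + log10([A-]/[HA])
pH = 7.6 + log10(4.14)
pH = 8.217

8.217


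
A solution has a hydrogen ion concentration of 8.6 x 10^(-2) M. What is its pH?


pH = -log10([H+])
pH = -log10(8.6 x 10^(-2))
pH = 1.0655

1.0655


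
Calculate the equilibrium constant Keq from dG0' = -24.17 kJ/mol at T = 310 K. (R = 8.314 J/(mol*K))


Keq = exp(-dG0 * 1000 / (R * T))
Keq = exp(-(-24.17) * 1000 / (8.314 * 310))
Keq = 11823.9892

11823.9892


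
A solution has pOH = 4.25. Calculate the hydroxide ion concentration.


[OH-] = 10^(-pOH)
[OH-] = 10^(-4.25)
[OH-] = 5.623e-05 M

5.623e-05 M


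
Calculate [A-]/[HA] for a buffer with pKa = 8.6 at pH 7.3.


[A-]/[HA] = 10^(pH - pKa)
= 10^(7.3 - 8.6)
= 0.0501

0.0501


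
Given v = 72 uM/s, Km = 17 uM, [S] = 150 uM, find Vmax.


Vmax = v * (Km + [S]) / [S]
Vmax = 72 * (17 + 150) / 150
Vmax = 80.16 uM/s

80.16 uM/s


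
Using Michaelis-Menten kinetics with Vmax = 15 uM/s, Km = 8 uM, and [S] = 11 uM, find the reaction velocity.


v = Vmax * [S] / (Km + [S])
v = 15 * 11 / (8 + 11)
v = 8.6842 uM/s

8.6842 uM/s


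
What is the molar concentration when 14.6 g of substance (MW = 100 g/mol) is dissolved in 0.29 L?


C = (mass / MW) / volume
C = (14.6 / 100) / 0.29
C = 0.5034 M

0.5034 M


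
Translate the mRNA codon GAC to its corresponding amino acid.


Standard genetic code lookup.
Codon GAC -> Asp

Asp


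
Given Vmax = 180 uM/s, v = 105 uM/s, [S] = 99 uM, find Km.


Km = [S] * (Vmax - v) / v
Km = 99 * (180 - 105) / 105
Km = 70.7143 uM

70.7143 uM


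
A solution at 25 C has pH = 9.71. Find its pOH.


pOH = 14 - pH
pOH = 14 - 9.71
pOH = 4.29

4.29


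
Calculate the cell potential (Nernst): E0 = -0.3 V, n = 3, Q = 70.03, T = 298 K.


E = E0 - (RT/nF) * ln(Q)
E = -0.3 - (8.314 * 298 / (3 * 96485)) * ln(70.03)
E = -0.3364 V

-0.3364 V


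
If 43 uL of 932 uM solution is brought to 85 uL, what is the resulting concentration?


C2 = C1 * V1 / V2
C2 = 932 * 43 / 85
C2 = 471.4824 uM

471.4824 uM


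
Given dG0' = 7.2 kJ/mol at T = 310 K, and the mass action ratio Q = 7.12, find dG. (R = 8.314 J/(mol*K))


dG = dG0' + RT * ln(Q) / 1000
dG = 7.2 + 8.314 * 310 * ln(7.12) / 1000
dG = 12.2591 kJ/mol

12.2591 kJ/mol


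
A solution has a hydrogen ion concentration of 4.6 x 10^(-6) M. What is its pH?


pH = -log10([H+])
pH = -log10(4.6 x 10^(-6))
pH = 5.3372

5.3372


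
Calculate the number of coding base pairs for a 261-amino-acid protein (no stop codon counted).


Each amino acid = 1 codon = 3 bp
bp = 261 * 3 = 783 bp

783 bp


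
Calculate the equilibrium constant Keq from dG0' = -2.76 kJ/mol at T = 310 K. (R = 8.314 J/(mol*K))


Keq = exp(-dG0 * 1000 / (R * T))
Keq = exp(-(-2.76) * 1000 / (8.314 * 310))
Keq = 2.9179

2.9179


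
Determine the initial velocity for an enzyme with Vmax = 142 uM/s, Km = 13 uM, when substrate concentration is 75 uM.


v = Vmax * [S] / (Km + [S])
v = 142 * 75 / (13 + 75)
v = 121.0227 uM/s

121.0227 uM/s


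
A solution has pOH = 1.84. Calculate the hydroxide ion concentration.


[OH-] = 10^(-pOH)
[OH-] = 10^(-1.84)
[OH-] = 0.0145 M

0.0145 M


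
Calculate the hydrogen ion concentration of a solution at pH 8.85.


[H+] = 10^(-pH)
[H+] = 10^(-8.85)
[H+] = 1.413e-09 M

1.413e-09 M


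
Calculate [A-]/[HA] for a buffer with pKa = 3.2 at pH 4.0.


[A-]/[HA] = 10^(pH - pKa)
= 10^(4.0 - 3.2)
= 6.3096

6.3096


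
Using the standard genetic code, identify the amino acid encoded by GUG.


Standard genetic code lookup.
Codon GUG -> Val

Val


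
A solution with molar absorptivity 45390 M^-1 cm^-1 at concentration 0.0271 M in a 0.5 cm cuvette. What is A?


A = epsilon * c * l
A = 45390 * 0.0271 * 0.5
A = 615.0345

615.0345


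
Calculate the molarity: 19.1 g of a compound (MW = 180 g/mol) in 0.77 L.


C = (mass / MW) / volume
C = (19.1 / 180) / 0.77
C = 0.1378 M

0.1378 M


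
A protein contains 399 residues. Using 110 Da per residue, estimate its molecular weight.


MW = n_residues * 110 Da
MW = 399 * 110
MW = 43890 Da

43890 Da


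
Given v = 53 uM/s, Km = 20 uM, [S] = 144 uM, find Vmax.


Vmax = v * (Km + [S]) / [S]
Vmax = 53 * (20 + 144) / 144
Vmax = 60.3611 uM/s

60.3611 uM/s


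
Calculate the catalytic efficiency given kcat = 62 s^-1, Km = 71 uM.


Catalytic efficiency = kcat / Km
= 62 / 71
= 0.8732 uM^-1*s^-1

0.8732 uM^-1*s^-1


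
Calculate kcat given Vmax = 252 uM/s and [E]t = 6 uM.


kcat = Vmax / [E]t
kcat = 252 / 6
kcat = 42.0 s^-1

42.0 s^-1


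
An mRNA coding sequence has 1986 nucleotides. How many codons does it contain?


codons = nucleotides / 3
codons = 1986 / 3 = 662

662


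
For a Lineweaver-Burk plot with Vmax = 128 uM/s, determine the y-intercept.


y-intercept = 1/Vmax
= 1/128
= 0.0078 s/uM

0.0078 s/uM


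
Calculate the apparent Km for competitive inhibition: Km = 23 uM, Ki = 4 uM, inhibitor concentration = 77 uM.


Km_app = Km * (1 + [I]/Ki)
Km_app = 23 * (1 + 77/4)
Km_app = 465.75 uM

465.75 uM


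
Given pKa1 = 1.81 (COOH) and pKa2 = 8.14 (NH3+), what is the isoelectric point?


pI = (pKa1 + pKa2) / 2
pI = (1.81 + 8.14) / 2
pI = 4.975

4.975


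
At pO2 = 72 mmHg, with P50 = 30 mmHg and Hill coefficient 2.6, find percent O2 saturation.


Y = pO2^n / (P50^n + pO2^n)
Y = 72^2.6 / (30^2.6 + 72^2.6)
Y = 90.69%

90.69%


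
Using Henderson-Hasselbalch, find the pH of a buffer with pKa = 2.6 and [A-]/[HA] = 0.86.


pH = pKa + log10([A-]/[HA])
pH = 2.6 + log10(0.86)
pH = 2.5345

2.5345


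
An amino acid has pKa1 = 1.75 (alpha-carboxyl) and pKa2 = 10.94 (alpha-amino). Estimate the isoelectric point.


pI = (pKa1 + pKa2) / 2
pI = (1.75 + 10.94) / 2
pI = 6.345

6.345


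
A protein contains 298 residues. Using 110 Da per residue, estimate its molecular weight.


MW = n_residues * 110 Da
MW = 298 * 110
MW = 32780 Da

32780 Da


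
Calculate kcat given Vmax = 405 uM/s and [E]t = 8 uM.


kcat = Vmax / [E]t
kcat = 405 / 8
kcat = 50.625 s^-1

50.625 s^-1


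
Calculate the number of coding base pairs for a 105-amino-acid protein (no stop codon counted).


Each amino acid = 1 codon = 3 bp
bp = 105 * 3 = 315 bp

315 bp


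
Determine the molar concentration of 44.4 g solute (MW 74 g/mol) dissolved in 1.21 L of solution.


C = (mass / MW) / volume
C = (44.4 / 74) / 1.21
C = 0.4959 M

0.4959 M


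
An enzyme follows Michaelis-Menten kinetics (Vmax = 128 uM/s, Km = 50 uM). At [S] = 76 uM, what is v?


v = Vmax * [S] / (Km + [S])
v = 128 * 76 / (50 + 76)
v = 77.2063 uM/s

77.2063 uM/s


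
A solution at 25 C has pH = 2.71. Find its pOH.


pOH = 14 - pH
pOH = 14 - 2.71
pOH = 11.29

11.29


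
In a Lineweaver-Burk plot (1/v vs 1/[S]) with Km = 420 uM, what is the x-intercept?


x-intercept = -1/Km
= -1/420
= -0.0024 1/uM

-0.0024 1/uM


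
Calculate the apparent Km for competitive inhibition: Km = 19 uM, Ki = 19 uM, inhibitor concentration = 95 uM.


Km_app = Km * (1 + [I]/Ki)
Km_app = 19 * (1 + 95/19)
Km_app = 114.0 uM

114.0 uM


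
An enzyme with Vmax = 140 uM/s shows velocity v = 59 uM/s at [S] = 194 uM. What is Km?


Km = [S] * (Vmax - v) / v
Km = 194 * (140 - 59) / 59
Km = 266.339 uM

266.339 uM


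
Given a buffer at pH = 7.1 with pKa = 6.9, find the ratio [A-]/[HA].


[A-]/[HA] = 10^(pH - pKa)
= 10^(7.1 - 6.9)
= 1.5849

1.5849


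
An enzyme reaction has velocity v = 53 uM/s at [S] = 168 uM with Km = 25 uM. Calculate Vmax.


Vmax = v * (Km + [S]) / [S]
Vmax = 53 * (25 + 168) / 168
Vmax = 60.8869 uM/s

60.8869 uM/s


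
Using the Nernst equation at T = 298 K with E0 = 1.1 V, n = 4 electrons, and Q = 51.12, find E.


E = E0 - (RT/nF) * ln(Q)
E = 1.1 - (8.314 * 298 / (4 * 96485)) * ln(51.12)
E = 1.0747 V

1.0747 V


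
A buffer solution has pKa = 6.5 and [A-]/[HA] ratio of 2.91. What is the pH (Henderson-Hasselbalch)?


pH = pKa + log10([A-]/[HA])
pH = 6.5 + log10(2.91)
pH = 6.9639

6.9639


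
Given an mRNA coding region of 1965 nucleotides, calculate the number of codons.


codons = nucleotides / 3
codons = 1965 / 3 = 655

655


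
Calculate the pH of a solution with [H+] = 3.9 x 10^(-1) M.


pH = -log10([H+])
pH = -log10(3.9 x 10^(-1))
pH = 0.4089

0.4089


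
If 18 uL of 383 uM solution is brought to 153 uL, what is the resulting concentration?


C2 = C1 * V1 / V2
C2 = 383 * 18 / 153
C2 = 45.0588 uM

45.0588 uM


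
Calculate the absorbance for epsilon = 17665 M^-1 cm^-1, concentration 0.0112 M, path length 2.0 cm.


A = epsilon * c * l
A = 17665 * 0.0112 * 2.0
A = 395.696

395.696


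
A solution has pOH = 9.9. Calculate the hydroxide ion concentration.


[OH-] = 10^(-pOH)
[OH-] = 10^(-9.9)
[OH-] = 1.259e-10 M

1.259e-10 M


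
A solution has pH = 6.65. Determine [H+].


[H+] = 10^(-pH)
[H+] = 10^(-6.65)
[H+] = 2.239e-07 M

2.239e-07 M


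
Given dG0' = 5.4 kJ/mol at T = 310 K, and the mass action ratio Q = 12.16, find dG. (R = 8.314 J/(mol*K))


dG = dG0' + RT * ln(Q) / 1000
dG = 5.4 + 8.314 * 310 * ln(12.16) / 1000
dG = 11.8386 kJ/mol

11.8386 kJ/mol


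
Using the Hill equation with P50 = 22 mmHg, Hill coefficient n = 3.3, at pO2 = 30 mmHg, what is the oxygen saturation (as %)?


Y = pO2^n / (P50^n + pO2^n)
Y = 30^3.3 / (22^3.3 + 30^3.3)
Y = 73.57%

73.57%


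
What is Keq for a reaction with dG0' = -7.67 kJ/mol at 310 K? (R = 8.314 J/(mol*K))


Keq = exp(-dG0 * 1000 / (R * T))
Keq = exp(-(-7.67) * 1000 / (8.314 * 310))
Keq = 19.608

19.608


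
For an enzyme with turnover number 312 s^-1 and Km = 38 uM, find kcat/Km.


Catalytic efficiency = kcat / Km
= 312 / 38
= 8.2105 uM^-1*s^-1

8.2105 uM^-1*s^-1


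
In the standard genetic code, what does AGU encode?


Standard genetic code lookup.
Codon AGU -> Ser

Ser


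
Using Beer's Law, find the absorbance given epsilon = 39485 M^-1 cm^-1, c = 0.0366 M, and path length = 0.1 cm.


A = epsilon * c * l
A = 39485 * 0.0366 * 0.1
A = 144.5151

144.5151


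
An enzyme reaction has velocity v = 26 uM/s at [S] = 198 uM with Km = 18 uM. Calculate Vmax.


Vmax = v * (Km + [S]) / [S]
Vmax = 26 * (18 + 198) / 198
Vmax = 28.3636 uM/s

28.3636 uM/s


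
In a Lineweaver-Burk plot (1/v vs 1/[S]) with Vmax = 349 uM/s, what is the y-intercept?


y-intercept = 1/Vmax
= 1/349
= 0.0029 s/uM

0.0029 s/uM


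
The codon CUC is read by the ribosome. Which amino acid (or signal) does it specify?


Standard genetic code lookup.
Codon CUC -> Leu

Leu


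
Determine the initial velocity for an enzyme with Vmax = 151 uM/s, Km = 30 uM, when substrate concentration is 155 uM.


v = Vmax * [S] / (Km + [S])
v = 151 * 155 / (30 + 155)
v = 126.5135 uM/s

126.5135 uM/s


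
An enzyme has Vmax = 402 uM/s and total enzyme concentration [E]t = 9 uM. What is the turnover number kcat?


kcat = Vmax / [E]t
kcat = 402 / 9
kcat = 44.6667 s^-1

44.6667 s^-1


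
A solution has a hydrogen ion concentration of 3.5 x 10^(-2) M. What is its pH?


pH = -log10([H+])
pH = -log10(3.5 x 10^(-2))
pH = 1.4559

1.4559


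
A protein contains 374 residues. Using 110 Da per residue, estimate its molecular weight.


MW = n_residues * 110 Da
MW = 374 * 110
MW = 41140 Da

41140 Da


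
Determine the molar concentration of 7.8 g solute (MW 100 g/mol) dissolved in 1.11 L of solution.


C = (mass / MW) / volume
C = (7.8 / 100) / 1.11
C = 0.0703 M

0.0703 M


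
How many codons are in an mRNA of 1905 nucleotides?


codons = nucleotides / 3
codons = 1905 / 3 = 635

635


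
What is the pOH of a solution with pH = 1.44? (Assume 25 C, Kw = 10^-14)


pOH = 14 - pH
pOH = 14 - 1.44
pOH = 12.56

12.56


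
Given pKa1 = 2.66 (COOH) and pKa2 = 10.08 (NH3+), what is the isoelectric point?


pI = (pKa1 + pKa2) / 2
pI = (2.66 + 10.08) / 2
pI = 6.37

6.37


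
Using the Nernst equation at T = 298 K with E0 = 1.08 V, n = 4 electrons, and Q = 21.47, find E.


E = E0 - (RT/nF) * ln(Q)
E = 1.08 - (8.314 * 298 / (4 * 96485)) * ln(21.47)
E = 1.0603 V

1.0603 V


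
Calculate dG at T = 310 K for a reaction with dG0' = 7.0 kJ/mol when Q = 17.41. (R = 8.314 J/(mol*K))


dG = dG0' + RT * ln(Q) / 1000
dG = 7.0 + 8.314 * 310 * ln(17.41) / 1000
dG = 14.3636 kJ/mol

14.3636 kJ/mol


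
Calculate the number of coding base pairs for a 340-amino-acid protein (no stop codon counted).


Each amino acid = 1 codon = 3 bp
bp = 340 * 3 = 1020 bp

1020 bp


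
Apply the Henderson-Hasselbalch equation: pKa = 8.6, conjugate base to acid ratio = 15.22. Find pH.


pH = pKa + log10([A-]/[HA])
pH = 8.6 + log10(15.22)
pH = 9.7824

9.7824


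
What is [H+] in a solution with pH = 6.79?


[H+] = 10^(-pH)
[H+] = 10^(-6.79)
[H+] = 1.622e-07 M

1.622e-07 M


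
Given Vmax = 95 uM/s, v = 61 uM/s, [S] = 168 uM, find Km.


Km = [S] * (Vmax - v) / v
Km = 168 * (95 - 61) / 61
Km = 93.6393 uM

93.6393 uM


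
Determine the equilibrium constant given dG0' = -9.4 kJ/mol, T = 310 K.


Keq = exp(-dG0 * 1000 / (R * T))
Keq = exp(-(-9.4) * 1000 / (8.314 * 310))
Keq = 38.366

38.366


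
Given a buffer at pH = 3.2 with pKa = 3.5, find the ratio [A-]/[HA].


[A-]/[HA] = 10^(pH - pKa)
= 10^(3.2 - 3.5)
= 0.5012

0.5012


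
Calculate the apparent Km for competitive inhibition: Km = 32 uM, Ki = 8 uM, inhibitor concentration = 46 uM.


Km_app = Km * (1 + [I]/Ki)
Km_app = 32 * (1 + 46/8)
Km_app = 216.0 uM

216.0 uM


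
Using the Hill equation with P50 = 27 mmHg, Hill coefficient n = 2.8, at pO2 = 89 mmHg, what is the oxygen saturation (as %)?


Y = pO2^n / (P50^n + pO2^n)
Y = 89^2.8 / (27^2.8 + 89^2.8)
Y = 96.58%

96.58%


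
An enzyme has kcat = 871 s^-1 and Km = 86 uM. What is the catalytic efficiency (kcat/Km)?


Catalytic efficiency = kcat / Km
= 871 / 86
= 10.1279 uM^-1*s^-1

10.1279 uM^-1*s^-1


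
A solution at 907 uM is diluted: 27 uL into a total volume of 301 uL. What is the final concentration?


C2 = C1 * V1 / V2
C2 = 907 * 27 / 301
C2 = 81.3588 uM

81.3588 uM


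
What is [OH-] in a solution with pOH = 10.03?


[OH-] = 10^(-pOH)
[OH-] = 10^(-10.03)
[OH-] = 9.333e-11 M

9.333e-11 M


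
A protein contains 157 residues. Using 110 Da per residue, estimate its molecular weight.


MW = n_residues * 110 Da
MW = 157 * 110
MW = 17270 Da

17270 Da


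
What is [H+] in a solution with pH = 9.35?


[H+] = 10^(-pH)
[H+] = 10^(-9.35)
[H+] = 4.467e-10 M

4.467e-10 M


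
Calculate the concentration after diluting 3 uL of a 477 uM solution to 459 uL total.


C2 = C1 * V1 / V2
C2 = 477 * 3 / 459
C2 = 3.1176 uM

3.1176 uM


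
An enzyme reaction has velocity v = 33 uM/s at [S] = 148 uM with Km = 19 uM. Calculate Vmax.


Vmax = v * (Km + [S]) / [S]
Vmax = 33 * (19 + 148) / 148
Vmax = 37.2365 uM/s

37.2365 uM/s


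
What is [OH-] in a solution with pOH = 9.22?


[OH-] = 10^(-pOH)
[OH-] = 10^(-9.22)
[OH-] = 6.026e-10 M

6.026e-10 M


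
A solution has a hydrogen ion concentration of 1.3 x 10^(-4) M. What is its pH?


pH = -log10([H+])
pH = -log10(1.3 x 10^(-4))
pH = 3.8861

3.8861


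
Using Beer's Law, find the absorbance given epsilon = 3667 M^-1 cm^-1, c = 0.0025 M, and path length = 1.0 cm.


A = epsilon * c * l
A = 3667 * 0.0025 * 1.0
A = 9.1675

9.1675


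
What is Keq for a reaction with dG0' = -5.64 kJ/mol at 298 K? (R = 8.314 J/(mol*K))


Keq = exp(-dG0 * 1000 / (R * T))
Keq = exp(-(-5.64) * 1000 / (8.314 * 298))
Keq = 9.7418

9.7418


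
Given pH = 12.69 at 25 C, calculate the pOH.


pOH = 14 - pH
pOH = 14 - 12.69
pOH = 1.31

1.31


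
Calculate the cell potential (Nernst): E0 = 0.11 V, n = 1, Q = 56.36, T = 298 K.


E = E0 - (RT/nF) * ln(Q)
E = 0.11 - (8.314 * 298 / (1 * 96485)) * ln(56.36)
E = 0.0065 V

0.0065 V


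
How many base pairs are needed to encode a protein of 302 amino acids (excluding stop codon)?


Each amino acid = 1 codon = 3 bp
bp = 302 * 3 = 906 bp

906 bp


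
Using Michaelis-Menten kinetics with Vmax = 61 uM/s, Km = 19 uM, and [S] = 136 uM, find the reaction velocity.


v = Vmax * [S] / (Km + [S])
v = 61 * 136 / (19 + 136)
v = 53.5226 uM/s

53.5226 uM/s


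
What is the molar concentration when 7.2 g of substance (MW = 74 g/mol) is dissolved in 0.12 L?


C = (mass / MW) / volume
C = (7.2 / 74) / 0.12
C = 0.8108 M

0.8108 M


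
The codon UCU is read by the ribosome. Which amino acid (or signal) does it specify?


Standard genetic code lookup.
Codon UCU -> Ser

Ser


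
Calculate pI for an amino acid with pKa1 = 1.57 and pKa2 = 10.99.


pI = (pKa1 + pKa2) / 2
pI = (1.57 + 10.99) / 2
pI = 6.28

6.28


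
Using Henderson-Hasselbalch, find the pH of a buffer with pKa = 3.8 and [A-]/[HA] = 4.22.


pH = pKa + log10([A-]/[HA])
pH = 3.8 + log10(4.22)
pH = 4.4253

4.4253


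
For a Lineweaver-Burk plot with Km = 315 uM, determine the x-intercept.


x-intercept = -1/Km
= -1/315
= -0.0032 1/uM

-0.0032 1/uM


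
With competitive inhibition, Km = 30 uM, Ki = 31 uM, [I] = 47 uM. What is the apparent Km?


Km_app = Km * (1 + [I]/Ki)
Km_app = 30 * (1 + 47/31)
Km_app = 75.4839 uM

75.4839 uM


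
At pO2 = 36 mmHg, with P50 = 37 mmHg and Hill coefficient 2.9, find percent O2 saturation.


Y = pO2^n / (P50^n + pO2^n)
Y = 36^2.9 / (37^2.9 + 36^2.9)
Y = 48.01%

48.01%


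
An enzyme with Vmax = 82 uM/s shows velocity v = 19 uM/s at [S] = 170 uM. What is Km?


Km = [S] * (Vmax - v) / v
Km = 170 * (82 - 19) / 19
Km = 563.6842 uM

563.6842 uM


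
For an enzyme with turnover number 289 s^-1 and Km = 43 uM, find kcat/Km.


Catalytic efficiency = kcat / Km
= 289 / 43
= 6.7209 uM^-1*s^-1

6.7209 uM^-1*s^-1


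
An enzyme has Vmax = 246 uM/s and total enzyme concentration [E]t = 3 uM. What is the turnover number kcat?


kcat = Vmax / [E]t
kcat = 246 / 3
kcat = 82.0 s^-1

82.0 s^-1


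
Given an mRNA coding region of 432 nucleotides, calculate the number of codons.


codons = nucleotides / 3
codons = 432 / 3 = 144

144


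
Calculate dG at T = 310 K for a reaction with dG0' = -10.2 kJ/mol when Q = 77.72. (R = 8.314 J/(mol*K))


dG = dG0' + RT * ln(Q) / 1000
dG = -10.2 + 8.314 * 310 * ln(77.72) / 1000
dG = 1.0195 kJ/mol

1.0195 kJ/mol


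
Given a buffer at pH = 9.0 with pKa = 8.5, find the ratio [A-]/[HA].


[A-]/[HA] = 10^(pH - pKa)
= 10^(9.0 - 8.5)
= 3.1623

3.1623


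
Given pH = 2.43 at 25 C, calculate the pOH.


pOH = 14 - pH
pOH = 14 - 2.43
pOH = 11.57

11.57


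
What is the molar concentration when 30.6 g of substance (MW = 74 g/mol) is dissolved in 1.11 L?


C = (mass / MW) / volume
C = (30.6 / 74) / 1.11
C = 0.3725 M

0.3725 M


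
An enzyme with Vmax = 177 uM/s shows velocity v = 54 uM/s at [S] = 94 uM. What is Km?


Km = [S] * (Vmax - v) / v
Km = 94 * (177 - 54) / 54
Km = 214.1111 uM

214.1111 uM


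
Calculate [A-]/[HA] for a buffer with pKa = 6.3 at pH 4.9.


[A-]/[HA] = 10^(pH - pKa)
= 10^(4.9 - 6.3)
= 0.0398

0.0398


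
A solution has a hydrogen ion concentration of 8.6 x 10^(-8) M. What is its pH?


pH = -log10([H+])
pH = -log10(8.6 x 10^(-8))
pH = 7.0655

7.0655


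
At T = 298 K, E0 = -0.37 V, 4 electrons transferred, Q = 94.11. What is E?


E = E0 - (RT/nF) * ln(Q)
E = -0.37 - (8.314 * 298 / (4 * 96485)) * ln(94.11)
E = -0.3992 V

-0.3992 V


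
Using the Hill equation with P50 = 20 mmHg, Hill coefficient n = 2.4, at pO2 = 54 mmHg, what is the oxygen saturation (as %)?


Y = pO2^n / (P50^n + pO2^n)
Y = 54^2.4 / (20^2.4 + 54^2.4)
Y = 91.56%

91.56%


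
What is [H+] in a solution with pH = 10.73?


[H+] = 10^(-pH)
[H+] = 10^(-10.73)
[H+] = 1.862e-11 M

1.862e-11 M


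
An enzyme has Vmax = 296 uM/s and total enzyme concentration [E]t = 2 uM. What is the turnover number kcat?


kcat = Vmax / [E]t
kcat = 296 / 2
kcat = 148.0 s^-1

148.0 s^-1


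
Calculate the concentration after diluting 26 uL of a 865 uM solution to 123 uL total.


C2 = C1 * V1 / V2
C2 = 865 * 26 / 123
C2 = 182.8455 uM

182.8455 uM


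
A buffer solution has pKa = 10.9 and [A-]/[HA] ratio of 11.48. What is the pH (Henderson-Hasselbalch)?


pH = pKa + log10([A-]/[HA])
pH = 10.9 + log10(11.48)
pH = 11.9599

11.9599


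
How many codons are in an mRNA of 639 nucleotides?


codons = nucleotides / 3
codons = 639 / 3 = 213

213


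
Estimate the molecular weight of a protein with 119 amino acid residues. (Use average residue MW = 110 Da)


MW = n_residues * 110 Da
MW = 119 * 110
MW = 13090 Da

13090 Da


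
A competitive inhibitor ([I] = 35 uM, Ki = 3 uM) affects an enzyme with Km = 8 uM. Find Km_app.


Km_app = Km * (1 + [I]/Ki)
Km_app = 8 * (1 + 35/3)
Km_app = 101.3333 uM

101.3333 uM


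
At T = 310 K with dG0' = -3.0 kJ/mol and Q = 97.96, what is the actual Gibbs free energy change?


dG = dG0' + RT * ln(Q) / 1000
dG = -3.0 + 8.314 * 310 * ln(97.96) / 1000
dG = 8.816 kJ/mol

8.816 kJ/mol


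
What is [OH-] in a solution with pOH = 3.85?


[OH-] = 10^(-pOH)
[OH-] = 10^(-3.85)
[OH-] = 1.413e-04 M

1.413e-04 M


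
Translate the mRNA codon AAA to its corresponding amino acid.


Standard genetic code lookup.
Codon AAA -> Lys

Lys


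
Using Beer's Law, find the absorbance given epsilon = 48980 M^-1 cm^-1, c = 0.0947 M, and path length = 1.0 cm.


A = epsilon * c * l
A = 48980 * 0.0947 * 1.0
A = 4638.406

4638.406


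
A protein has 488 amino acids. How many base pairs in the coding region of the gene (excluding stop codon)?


Each amino acid = 1 codon = 3 bp
bp = 488 * 3 = 1464 bp

1464 bp


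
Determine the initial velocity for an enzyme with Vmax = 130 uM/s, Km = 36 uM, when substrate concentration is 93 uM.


v = Vmax * [S] / (Km + [S])
v = 130 * 93 / (36 + 93)
v = 93.7209 uM/s

93.7209 uM/s


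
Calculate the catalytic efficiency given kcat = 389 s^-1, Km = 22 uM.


Catalytic efficiency = kcat / Km
= 389 / 22
= 17.6818 uM^-1*s^-1

17.6818 uM^-1*s^-1


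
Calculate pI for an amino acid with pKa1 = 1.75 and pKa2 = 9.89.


pI = (pKa1 + pKa2) / 2
pI = (1.75 + 9.89) / 2
pI = 5.82

5.82


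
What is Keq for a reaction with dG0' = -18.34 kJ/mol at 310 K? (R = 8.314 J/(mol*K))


Keq = exp(-dG0 * 1000 / (R * T))
Keq = exp(-(-18.34) * 1000 / (8.314 * 310))
Keq = 1231.3466

1231.3466


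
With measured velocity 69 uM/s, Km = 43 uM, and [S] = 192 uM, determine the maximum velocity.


Vmax = v * (Km + [S]) / [S]
Vmax = 69 * (43 + 192) / 192
Vmax = 84.4531 uM/s

84.4531 uM/s


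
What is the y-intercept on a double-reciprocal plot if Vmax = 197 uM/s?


y-intercept = 1/Vmax
= 1/197
= 0.0051 s/uM

0.0051 s/uM


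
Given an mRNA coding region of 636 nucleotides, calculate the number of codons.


codons = nucleotides / 3
codons = 636 / 3 = 212

212


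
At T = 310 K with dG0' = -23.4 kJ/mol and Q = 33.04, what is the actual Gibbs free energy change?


dG = dG0' + RT * ln(Q) / 1000
dG = -23.4 + 8.314 * 310 * ln(33.04) / 1000
dG = -14.3852 kJ/mol

-14.3852 kJ/mol


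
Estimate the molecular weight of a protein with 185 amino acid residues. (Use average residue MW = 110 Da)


MW = n_residues * 110 Da
MW = 185 * 110
MW = 20350 Da

20350 Da


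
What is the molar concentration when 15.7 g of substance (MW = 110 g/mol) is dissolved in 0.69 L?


C = (mass / MW) / volume
C = (15.7 / 110) / 0.69
C = 0.2069 M

0.2069 M


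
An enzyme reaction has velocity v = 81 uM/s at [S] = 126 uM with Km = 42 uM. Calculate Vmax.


Vmax = v * (Km + [S]) / [S]
Vmax = 81 * (42 + 126) / 126
Vmax = 108.0 uM/s

108.0 uM/s


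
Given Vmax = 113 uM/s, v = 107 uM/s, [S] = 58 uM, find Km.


Km = [S] * (Vmax - v) / v
Km = 58 * (113 - 107) / 107
Km = 3.2523 uM

3.2523 uM


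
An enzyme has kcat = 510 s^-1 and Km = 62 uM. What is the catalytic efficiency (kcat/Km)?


Catalytic efficiency = kcat / Km
= 510 / 62
= 8.2258 uM^-1*s^-1

8.2258 uM^-1*s^-1


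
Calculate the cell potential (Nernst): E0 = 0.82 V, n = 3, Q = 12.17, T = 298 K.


E = E0 - (RT/nF) * ln(Q)
E = 0.82 - (8.314 * 298 / (3 * 96485)) * ln(12.17)
E = 0.7986 V

0.7986 V


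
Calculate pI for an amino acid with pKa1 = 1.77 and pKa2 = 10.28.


pI = (pKa1 + pKa2) / 2
pI = (1.77 + 10.28) / 2
pI = 6.025

6.025


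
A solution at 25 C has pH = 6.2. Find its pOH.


pOH = 14 - pH
pOH = 14 - 6.2
pOH = 7.8

7.8


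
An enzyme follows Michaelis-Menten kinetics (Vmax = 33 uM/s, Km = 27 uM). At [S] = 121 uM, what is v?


v = Vmax * [S] / (Km + [S])
v = 33 * 121 / (27 + 121)
v = 26.9797 uM/s

26.9797 uM/s


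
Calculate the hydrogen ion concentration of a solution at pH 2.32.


[H+] = 10^(-pH)
[H+] = 10^(-2.32)
[H+] = 0.0048 M

0.0048 M


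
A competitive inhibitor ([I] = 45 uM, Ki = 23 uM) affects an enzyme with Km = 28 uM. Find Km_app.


Km_app = Km * (1 + [I]/Ki)
Km_app = 28 * (1 + 45/23)
Km_app = 82.7826 uM

82.7826 uM


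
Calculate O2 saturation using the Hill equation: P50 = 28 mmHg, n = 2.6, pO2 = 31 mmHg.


Y = pO2^n / (P50^n + pO2^n)
Y = 31^2.6 / (28^2.6 + 31^2.6)
Y = 56.58%

56.58%


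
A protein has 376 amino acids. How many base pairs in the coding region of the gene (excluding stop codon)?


Each amino acid = 1 codon = 3 bp
bp = 376 * 3 = 1128 bp

1128 bp


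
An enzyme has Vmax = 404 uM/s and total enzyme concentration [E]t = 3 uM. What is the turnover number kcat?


kcat = Vmax / [E]t
kcat = 404 / 3
kcat = 134.6667 s^-1

134.6667 s^-1


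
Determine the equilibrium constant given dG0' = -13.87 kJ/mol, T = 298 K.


Keq = exp(-dG0 * 1000 / (R * T))
Keq = exp(-(-13.87) * 1000 / (8.314 * 298))
Keq = 269.9462

269.9462


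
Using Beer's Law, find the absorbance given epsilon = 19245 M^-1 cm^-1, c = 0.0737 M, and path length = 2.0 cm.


A = epsilon * c * l
A = 19245 * 0.0737 * 2.0
A = 2836.713

2836.713


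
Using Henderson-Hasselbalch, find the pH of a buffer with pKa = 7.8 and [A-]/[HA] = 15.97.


pH = pKa + log10([A-]/[HA])
pH = 7.8 + log10(15.97)
pH = 9.0033

9.0033


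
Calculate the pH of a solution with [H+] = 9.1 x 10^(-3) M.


pH = -log10([H+])
pH = -log10(9.1 x 10^(-3))
pH = 2.041

2.041


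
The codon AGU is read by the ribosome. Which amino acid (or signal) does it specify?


Standard genetic code lookup.
Codon AGU -> Ser

Ser


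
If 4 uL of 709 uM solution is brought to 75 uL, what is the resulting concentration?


C2 = C1 * V1 / V2
C2 = 709 * 4 / 75
C2 = 37.8133 uM

37.8133 uM


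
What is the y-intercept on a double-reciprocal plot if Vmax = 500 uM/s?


y-intercept = 1/Vmax
= 1/500
= 0.002 s/uM

0.002 s/uM


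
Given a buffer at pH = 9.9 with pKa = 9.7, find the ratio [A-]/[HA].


[A-]/[HA] = 10^(pH - pKa)
= 10^(9.9 - 9.7)
= 1.5849

1.5849


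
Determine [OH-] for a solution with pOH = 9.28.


[OH-] = 10^(-pOH)
[OH-] = 10^(-9.28)
[OH-] = 5.248e-10 M

5.248e-10 M


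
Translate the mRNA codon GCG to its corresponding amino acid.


Standard genetic code lookup.
Codon GCG -> Ala

Ala


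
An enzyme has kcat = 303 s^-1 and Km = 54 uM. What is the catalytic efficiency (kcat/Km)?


Catalytic efficiency = kcat / Km
= 303 / 54
= 5.6111 uM^-1*s^-1

5.6111 uM^-1*s^-1


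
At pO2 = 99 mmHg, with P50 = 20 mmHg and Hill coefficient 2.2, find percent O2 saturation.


Y = pO2^n / (P50^n + pO2^n)
Y = 99^2.2 / (20^2.2 + 99^2.2)
Y = 97.12%

97.12%


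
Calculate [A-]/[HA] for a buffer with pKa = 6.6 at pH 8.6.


[A-]/[HA] = 10^(pH - pKa)
= 10^(8.6 - 6.6)
= 100.0

100.0


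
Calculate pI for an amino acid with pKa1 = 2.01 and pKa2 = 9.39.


pI = (pKa1 + pKa2) / 2
pI = (2.01 + 9.39) / 2
pI = 5.7

5.7


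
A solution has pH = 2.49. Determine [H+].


[H+] = 10^(-pH)
[H+] = 10^(-2.49)
[H+] = 0.0032 M

0.0032 M


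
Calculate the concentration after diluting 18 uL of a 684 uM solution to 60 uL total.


C2 = C1 * V1 / V2
C2 = 684 * 18 / 60
C2 = 205.2 uM

205.2 uM


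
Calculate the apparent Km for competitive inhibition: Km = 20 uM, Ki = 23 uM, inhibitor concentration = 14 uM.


Km_app = Km * (1 + [I]/Ki)
Km_app = 20 * (1 + 14/23)
Km_app = 32.1739 uM

32.1739 uM


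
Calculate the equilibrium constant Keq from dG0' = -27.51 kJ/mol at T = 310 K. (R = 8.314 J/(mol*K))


Keq = exp(-dG0 * 1000 / (R * T))
Keq = exp(-(-27.51) * 1000 / (8.314 * 310))
Keq = 43208.6274

43208.6274


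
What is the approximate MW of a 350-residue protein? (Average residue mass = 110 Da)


MW = n_residues * 110 Da
MW = 350 * 110
MW = 38500 Da

38500 Da


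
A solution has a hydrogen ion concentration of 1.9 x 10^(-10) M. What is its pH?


pH = -log10([H+])
pH = -log10(1.9 x 10^(-10))
pH = 9.7212

9.7212


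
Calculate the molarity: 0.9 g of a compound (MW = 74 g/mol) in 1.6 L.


C = (mass / MW) / volume
C = (0.9 / 74) / 1.6
C = 0.0076 M

0.0076 M


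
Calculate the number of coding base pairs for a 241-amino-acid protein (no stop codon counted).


Each amino acid = 1 codon = 3 bp
bp = 241 * 3 = 723 bp

723 bp


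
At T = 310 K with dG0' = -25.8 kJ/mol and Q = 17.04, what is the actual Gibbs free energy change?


dG = dG0' + RT * ln(Q) / 1000
dG = -25.8 + 8.314 * 310 * ln(17.04) / 1000
dG = -18.4918 kJ/mol

-18.4918 kJ/mol


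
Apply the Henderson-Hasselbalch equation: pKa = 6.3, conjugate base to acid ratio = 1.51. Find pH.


pH = pKa + log10([A-]/[HA])
pH = 6.3 + log10(1.51)
pH = 6.479

6.479


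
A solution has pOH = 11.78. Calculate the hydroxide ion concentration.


[OH-] = 10^(-pOH)
[OH-] = 10^(-11.78)
[OH-] = 1.660e-12 M

1.660e-12 M


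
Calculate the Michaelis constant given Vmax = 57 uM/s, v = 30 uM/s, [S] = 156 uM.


Km = [S] * (Vmax - v) / v
Km = 156 * (57 - 30) / 30
Km = 140.4 uM

140.4 uM


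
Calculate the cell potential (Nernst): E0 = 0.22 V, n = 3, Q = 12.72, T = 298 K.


E = E0 - (RT/nF) * ln(Q)
E = 0.22 - (8.314 * 298 / (3 * 96485)) * ln(12.72)
E = 0.1982 V

0.1982 V


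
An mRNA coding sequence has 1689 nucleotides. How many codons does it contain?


codons = nucleotides / 3
codons = 1689 / 3 = 563

563


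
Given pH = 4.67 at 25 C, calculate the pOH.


pOH = 14 - pH
pOH = 14 - 4.67
pOH = 9.33

9.33


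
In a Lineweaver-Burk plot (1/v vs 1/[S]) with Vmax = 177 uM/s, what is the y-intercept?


y-intercept = 1/Vmax
= 1/177
= 0.0056 s/uM

0.0056 s/uM


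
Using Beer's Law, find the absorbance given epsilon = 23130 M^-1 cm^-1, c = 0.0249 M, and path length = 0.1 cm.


A = epsilon * c * l
A = 23130 * 0.0249 * 0.1
A = 57.5937

57.5937


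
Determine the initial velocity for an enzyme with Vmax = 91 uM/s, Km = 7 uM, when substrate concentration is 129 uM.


v = Vmax * [S] / (Km + [S])
v = 91 * 129 / (7 + 129)
v = 86.3162 uM/s

86.3162 uM/s


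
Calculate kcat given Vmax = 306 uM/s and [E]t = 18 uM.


kcat = Vmax / [E]t
kcat = 306 / 18
kcat = 17.0 s^-1

17.0 s^-1


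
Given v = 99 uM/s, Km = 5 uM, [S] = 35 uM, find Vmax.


Vmax = v * (Km + [S]) / [S]
Vmax = 99 * (5 + 35) / 35
Vmax = 113.1429 uM/s

113.1429 uM/s


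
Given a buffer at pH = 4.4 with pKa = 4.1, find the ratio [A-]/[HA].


[A-]/[HA] = 10^(pH - pKa)
= 10^(4.4 - 4.1)
= 1.9953

1.9953


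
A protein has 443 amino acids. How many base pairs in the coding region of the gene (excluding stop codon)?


Each amino acid = 1 codon = 3 bp
bp = 443 * 3 = 1329 bp

1329 bp
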